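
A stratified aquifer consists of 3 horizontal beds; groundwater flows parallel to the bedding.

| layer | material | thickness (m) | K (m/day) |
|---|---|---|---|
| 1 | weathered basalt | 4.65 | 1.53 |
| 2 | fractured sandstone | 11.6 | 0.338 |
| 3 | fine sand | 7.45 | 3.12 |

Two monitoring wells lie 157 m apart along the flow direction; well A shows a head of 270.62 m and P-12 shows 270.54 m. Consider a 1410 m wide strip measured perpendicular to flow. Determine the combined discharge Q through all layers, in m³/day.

Flow is parallel to layering, so each bed carries its own Darcy discharge and the transmissivities add.
Σ(K_i·b_i) = 1.53×4.65 + 0.338×11.6 + 3.12×7.45 = 34.28 m²/day.
Hydraulic gradient i = (270.62 − 270.54) / 157 = 0.08 / 157 = 0.0005096.
Q = Σ(K_i·b_i) · W · i = 34.28 × 1410 × 0.0005096 = 24.63 m³/day.

24.6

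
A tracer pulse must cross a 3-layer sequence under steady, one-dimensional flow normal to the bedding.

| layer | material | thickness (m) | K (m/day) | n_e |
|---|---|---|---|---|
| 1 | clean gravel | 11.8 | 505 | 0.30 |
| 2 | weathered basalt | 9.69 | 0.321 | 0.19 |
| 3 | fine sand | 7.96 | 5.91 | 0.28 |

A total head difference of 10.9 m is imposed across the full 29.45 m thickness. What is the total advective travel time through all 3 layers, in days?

With flow normal to the layers, continuity requires the same specific discharge q through every layer.
Σ(b_i/K_i) = 11.8/505 + 9.69/0.321 + 7.96/5.91 = 31.56 d.
q = Δh / Σ(b_i/K_i) = 10.9 / 31.56 = 0.3454 m/day.
In each layer the seepage velocity is v_i = q/n_i, so the layer transit time is t_i = b_i·n_i / q:
  layer 1 (clean gravel): t_1 = 11.8 × 0.30 / 0.3454 = 10.25 d
  layer 2 (weathered basalt): t_2 = 9.69 × 0.19 / 0.3454 = 5.330 d
  layer 3 (fine sand): t_3 = 7.96 × 0.28 / 0.3454 = 6.453 d
Total t = Σ t_i = 22.03 days.

22.0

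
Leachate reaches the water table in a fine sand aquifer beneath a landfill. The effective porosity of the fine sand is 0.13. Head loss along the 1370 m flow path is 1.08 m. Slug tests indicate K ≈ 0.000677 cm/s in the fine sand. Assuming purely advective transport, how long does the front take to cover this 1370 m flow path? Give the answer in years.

Convert K: 0.000677 cm/s × 864 = 0.5849 m/day.
Hydraulic gradient i = Δh / L = 1.08 / 1370 = 0.0007883.
Darcy flux q = K · i = 0.5849 × 0.0007883 = 0.0004611 m/day.
Seepage velocity v = q / n_e = 0.0004611 / 0.13 = 0.003547 m/day.
Travel time t = L / v = 1370 / 0.003547 = 3.862e+05 days = 1057 years.

1060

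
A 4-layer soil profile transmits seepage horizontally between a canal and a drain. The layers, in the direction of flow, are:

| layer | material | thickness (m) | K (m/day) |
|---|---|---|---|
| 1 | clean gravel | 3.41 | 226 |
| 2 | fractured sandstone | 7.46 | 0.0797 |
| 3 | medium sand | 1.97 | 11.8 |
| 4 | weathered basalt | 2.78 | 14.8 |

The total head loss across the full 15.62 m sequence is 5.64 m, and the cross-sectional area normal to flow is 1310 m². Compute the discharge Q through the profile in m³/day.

Flow is perpendicular to layering, so the layers act in series and the equivalent K is the thickness-weighted harmonic mean.
Total thickness L = 3.41 + 7.46 + 1.97 + 2.78 = 15.62 m.
Σ(b_i/K_i) = 3.41/226 + 7.46/0.0797 + 1.97/11.8 + 2.78/14.8 = 93.97 d.
K_eq = L / Σ(b_i/K_i) = 15.62 / 93.97 = 0.1662 m/day.
Q = K_eq · A · (Δh/L) = 0.1662 × 1310 × (5.64/15.62) = 78.62 m³/day.

78.6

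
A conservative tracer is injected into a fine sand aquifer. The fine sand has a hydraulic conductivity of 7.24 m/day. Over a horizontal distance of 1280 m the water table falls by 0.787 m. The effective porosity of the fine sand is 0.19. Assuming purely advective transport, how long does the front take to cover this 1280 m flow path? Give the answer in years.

150

Hydraulic gradient i = Δh / L = 0.787 / 1280 = 0.0006148.
Darcy flux q = K · i = 7.240 × 0.0006148 = 0.004451 m/day.
Seepage velocity v = q / n_e = 0.004451 / 0.19 = 0.02343 m/day.
Travel time t = L / v = 1280 / 0.02343 = 54634 days = 149.6 years.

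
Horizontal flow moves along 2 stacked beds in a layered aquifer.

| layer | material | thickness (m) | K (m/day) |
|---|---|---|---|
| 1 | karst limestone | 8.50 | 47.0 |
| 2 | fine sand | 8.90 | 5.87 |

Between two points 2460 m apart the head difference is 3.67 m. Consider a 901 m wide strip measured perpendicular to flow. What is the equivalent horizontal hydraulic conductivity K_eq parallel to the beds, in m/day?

Flow is parallel to layering, so each bed carries its own Darcy discharge and the transmissivities add.
Σ(K_i·b_i) = 47.0×8.50 + 5.87×8.90 = 451.7 m²/day.
Total thickness b = 17.40 m, so K_eq = Σ(K_i·b_i)/b = 25.96 m/day.

26.0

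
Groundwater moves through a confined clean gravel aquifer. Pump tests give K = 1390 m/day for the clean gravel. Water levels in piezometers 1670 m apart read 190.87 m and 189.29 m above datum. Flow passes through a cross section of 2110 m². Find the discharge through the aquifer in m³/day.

2770

Hydraulic gradient i = (190.87 − 189.29) / 1670 = 1.58 / 1670 = 0.0009461.
Darcy's law: Q = K · A · i = 1390 × 2110 × 0.0009461 = 2775 m³/day.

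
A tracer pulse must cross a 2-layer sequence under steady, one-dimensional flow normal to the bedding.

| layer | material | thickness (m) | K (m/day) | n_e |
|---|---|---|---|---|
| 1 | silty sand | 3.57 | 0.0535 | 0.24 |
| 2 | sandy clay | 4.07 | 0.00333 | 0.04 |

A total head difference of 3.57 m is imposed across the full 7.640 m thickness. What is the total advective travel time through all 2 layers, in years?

With flow normal to the layers, continuity requires the same specific discharge q through every layer.
Σ(b_i/K_i) = 3.57/0.0535 + 4.07/0.00333 = 1289 d.
q = Δh / Σ(b_i/K_i) = 3.57 / 1289 = 0.002770 m/day.
In each layer the seepage velocity is v_i = q/n_i, so the layer transit time is t_i = b_i·n_i / q:
  layer 1 (silty sand): t_1 = 3.57 × 0.24 / 0.002770 = 309.3 d
  layer 2 (sandy clay): t_2 = 4.07 × 0.04 / 0.002770 = 58.78 d
Total t = Σ t_i = 368.1 days = 1.008 years.

1.01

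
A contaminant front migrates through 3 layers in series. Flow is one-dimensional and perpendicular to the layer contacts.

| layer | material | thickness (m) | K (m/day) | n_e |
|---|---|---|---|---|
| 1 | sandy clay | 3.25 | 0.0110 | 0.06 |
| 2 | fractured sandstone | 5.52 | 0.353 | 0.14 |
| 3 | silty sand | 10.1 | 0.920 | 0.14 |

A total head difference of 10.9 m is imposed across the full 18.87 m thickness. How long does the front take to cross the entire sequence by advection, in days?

70.4

With flow normal to the layers, continuity requires the same specific discharge q through every layer.
Σ(b_i/K_i) = 3.25/0.0110 + 5.52/0.353 + 10.1/0.920 = 322.1 d.
q = Δh / Σ(b_i/K_i) = 10.9 / 322.1 = 0.03384 m/day.
In each layer the seepage velocity is v_i = q/n_i, so the layer transit time is t_i = b_i·n_i / q:
  layer 1 (sandy clay): t_1 = 3.25 × 0.06 / 0.03384 = 5.762 d
  layer 2 (fractured sandstone): t_2 = 5.52 × 0.14 / 0.03384 = 22.83 d
  layer 3 (silty sand): t_3 = 10.1 × 0.14 / 0.03384 = 41.78 d
Total t = Σ t_i = 70.38 days.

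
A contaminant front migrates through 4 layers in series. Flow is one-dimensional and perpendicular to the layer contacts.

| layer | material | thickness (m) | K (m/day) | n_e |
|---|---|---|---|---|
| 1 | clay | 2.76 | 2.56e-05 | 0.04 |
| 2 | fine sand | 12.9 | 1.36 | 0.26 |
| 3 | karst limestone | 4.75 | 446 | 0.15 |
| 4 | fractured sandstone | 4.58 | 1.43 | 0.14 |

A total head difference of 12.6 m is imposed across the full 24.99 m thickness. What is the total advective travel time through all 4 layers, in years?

With flow normal to the layers, continuity requires the same specific discharge q through every layer.
Σ(b_i/K_i) = 2.76/2.56e-05 + 12.9/1.36 + 4.75/446 + 4.58/1.43 = 1.078e+05 d.
q = Δh / Σ(b_i/K_i) = 12.6 / 1.078e+05 = 0.0001169 m/day.
In each layer the seepage velocity is v_i = q/n_i, so the layer transit time is t_i = b_i·n_i / q:
  layer 1 (clay): t_1 = 2.76 × 0.04 / 0.0001169 = 944.8 d
  layer 2 (fine sand): t_2 = 12.9 × 0.26 / 0.0001169 = 28702 d
  layer 3 (karst limestone): t_3 = 4.75 × 0.15 / 0.0001169 = 6097 d
  layer 4 (fractured sandstone): t_4 = 4.58 × 0.14 / 0.0001169 = 5487 d
Total t = Σ t_i = 41231 days = 112.9 years.

113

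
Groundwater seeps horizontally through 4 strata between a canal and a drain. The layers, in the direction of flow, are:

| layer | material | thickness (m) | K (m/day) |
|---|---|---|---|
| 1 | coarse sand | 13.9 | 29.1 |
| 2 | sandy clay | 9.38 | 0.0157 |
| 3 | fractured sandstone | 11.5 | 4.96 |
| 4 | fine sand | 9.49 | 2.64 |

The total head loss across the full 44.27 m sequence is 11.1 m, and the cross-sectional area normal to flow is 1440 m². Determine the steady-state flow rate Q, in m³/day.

Flow is perpendicular to layering, so the layers act in series and the equivalent K is the thickness-weighted harmonic mean.
Total thickness L = 13.9 + 9.38 + 11.5 + 9.49 = 44.27 m.
Σ(b_i/K_i) = 13.9/29.1 + 9.38/0.0157 + 11.5/4.96 + 9.49/2.64 = 603.8 d.
K_eq = L / Σ(b_i/K_i) = 44.27 / 603.8 = 0.07331 m/day.
Q = K_eq · A · (Δh/L) = 0.07331 × 1440 × (11.1/44.27) = 26.47 m³/day.

26.5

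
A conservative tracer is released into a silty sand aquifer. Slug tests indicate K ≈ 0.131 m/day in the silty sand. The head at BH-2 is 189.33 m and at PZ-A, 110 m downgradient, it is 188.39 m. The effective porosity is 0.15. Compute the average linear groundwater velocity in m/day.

Hydraulic gradient i = (189.33 − 188.39) / 110 = 0.94 / 110 = 0.008545.
Darcy flux q = K · i = 0.1310 × 0.008545 = 0.001119 m/day.
Seepage velocity v = q / n_e = 0.001119 / 0.15 = 0.007463 m/day.

0.00746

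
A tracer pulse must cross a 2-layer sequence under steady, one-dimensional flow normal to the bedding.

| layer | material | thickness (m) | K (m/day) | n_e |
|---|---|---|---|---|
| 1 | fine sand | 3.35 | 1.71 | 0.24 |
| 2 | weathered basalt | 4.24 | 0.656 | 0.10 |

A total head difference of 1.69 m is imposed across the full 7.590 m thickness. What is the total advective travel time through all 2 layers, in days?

6.12

With flow normal to the layers, continuity requires the same specific discharge q through every layer.
Σ(b_i/K_i) = 3.35/1.71 + 4.24/0.656 = 8.422 d.
q = Δh / Σ(b_i/K_i) = 1.69 / 8.422 = 0.2007 m/day.
In each layer the seepage velocity is v_i = q/n_i, so the layer transit time is t_i = b_i·n_i / q:
  layer 1 (fine sand): t_1 = 3.35 × 0.24 / 0.2007 = 4.007 d
  layer 2 (weathered basalt): t_2 = 4.24 × 0.10 / 0.2007 = 2.113 d
Total t = Σ t_i = 6.120 days.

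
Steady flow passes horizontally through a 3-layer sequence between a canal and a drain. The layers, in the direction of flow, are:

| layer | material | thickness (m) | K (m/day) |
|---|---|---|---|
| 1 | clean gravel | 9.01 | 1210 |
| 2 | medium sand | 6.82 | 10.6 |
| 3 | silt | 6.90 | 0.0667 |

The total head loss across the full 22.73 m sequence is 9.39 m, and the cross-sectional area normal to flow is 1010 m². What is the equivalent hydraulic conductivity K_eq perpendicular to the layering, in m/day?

Flow is perpendicular to layering, so the layers act in series and the equivalent K is the thickness-weighted harmonic mean.
Total thickness L = 9.01 + 6.82 + 6.90 = 22.73 m.
Σ(b_i/K_i) = 9.01/1210 + 6.82/10.6 + 6.90/0.0667 = 104.1 d.
K_eq = L / Σ(b_i/K_i) = 22.73 / 104.1 = 0.2183 m/day.

0.218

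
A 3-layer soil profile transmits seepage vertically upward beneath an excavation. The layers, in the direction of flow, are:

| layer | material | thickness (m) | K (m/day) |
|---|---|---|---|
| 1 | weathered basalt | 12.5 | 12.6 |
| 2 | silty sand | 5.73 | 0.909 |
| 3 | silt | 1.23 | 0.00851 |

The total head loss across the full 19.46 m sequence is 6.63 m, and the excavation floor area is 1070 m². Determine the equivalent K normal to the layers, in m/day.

Flow is perpendicular to layering, so the layers act in series and the equivalent K is the thickness-weighted harmonic mean.
Total thickness L = 12.5 + 5.73 + 1.23 = 19.46 m.
Σ(b_i/K_i) = 12.5/12.6 + 5.73/0.909 + 1.23/0.00851 = 151.8 d.
K_eq = L / Σ(b_i/K_i) = 19.46 / 151.8 = 0.1282 m/day.

0.128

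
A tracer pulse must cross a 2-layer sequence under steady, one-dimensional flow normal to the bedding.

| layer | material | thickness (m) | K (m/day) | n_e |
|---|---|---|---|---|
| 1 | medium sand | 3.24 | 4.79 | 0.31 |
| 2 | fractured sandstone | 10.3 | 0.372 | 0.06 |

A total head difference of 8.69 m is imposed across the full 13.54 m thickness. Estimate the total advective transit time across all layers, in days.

5.30

With flow normal to the layers, continuity requires the same specific discharge q through every layer.
Σ(b_i/K_i) = 3.24/4.79 + 10.3/0.372 = 28.36 d.
q = Δh / Σ(b_i/K_i) = 8.69 / 28.36 = 0.3064 m/day.
In each layer the seepage velocity is v_i = q/n_i, so the layer transit time is t_i = b_i·n_i / q:
  layer 1 (medium sand): t_1 = 3.24 × 0.31 / 0.3064 = 3.278 d
  layer 2 (fractured sandstone): t_2 = 10.3 × 0.06 / 0.3064 = 2.017 d
Total t = Σ t_i = 5.296 days.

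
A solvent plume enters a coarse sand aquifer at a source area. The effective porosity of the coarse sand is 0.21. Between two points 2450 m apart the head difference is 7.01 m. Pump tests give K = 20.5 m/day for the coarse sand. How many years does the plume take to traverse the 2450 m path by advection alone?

24.0

Hydraulic gradient i = Δh / L = 7.01 / 2450 = 0.002861.
Darcy flux q = K · i = 20.50 × 0.002861 = 0.05866 m/day.
Seepage velocity v = q / n_e = 0.05866 / 0.21 = 0.2793 m/day.
Travel time t = L / v = 2450 / 0.2793 = 8772 days = 24.02 years.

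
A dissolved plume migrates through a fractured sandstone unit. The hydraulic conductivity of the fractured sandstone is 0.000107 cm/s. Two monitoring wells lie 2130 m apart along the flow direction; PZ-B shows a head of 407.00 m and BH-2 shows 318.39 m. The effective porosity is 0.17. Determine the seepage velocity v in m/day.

Convert K: 0.000107 cm/s × 864 = 0.09245 m/day.
Hydraulic gradient i = (407.00 − 318.39) / 2130 = 88.61 / 2130 = 0.04160.
Darcy flux q = K · i = 0.09245 × 0.04160 = 0.003846 m/day.
Seepage velocity v = q / n_e = 0.003846 / 0.17 = 0.02262 m/day.

0.0226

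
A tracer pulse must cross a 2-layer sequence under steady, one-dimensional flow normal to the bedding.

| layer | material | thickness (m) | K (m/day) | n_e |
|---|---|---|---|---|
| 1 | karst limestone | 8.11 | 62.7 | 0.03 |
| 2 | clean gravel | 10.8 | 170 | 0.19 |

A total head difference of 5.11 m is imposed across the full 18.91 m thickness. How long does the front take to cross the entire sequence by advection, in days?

0.0866

With flow normal to the layers, continuity requires the same specific discharge q through every layer.
Σ(b_i/K_i) = 8.11/62.7 + 10.8/170 = 0.1929 d.
q = Δh / Σ(b_i/K_i) = 5.11 / 0.1929 = 26.49 m/day.
In each layer the seepage velocity is v_i = q/n_i, so the layer transit time is t_i = b_i·n_i / q:
  layer 1 (karst limestone): t_1 = 8.11 × 0.03 / 26.49 = 0.009183 d
  layer 2 (clean gravel): t_2 = 10.8 × 0.19 / 26.49 = 0.07745 d
Total t = Σ t_i = 0.08664 days.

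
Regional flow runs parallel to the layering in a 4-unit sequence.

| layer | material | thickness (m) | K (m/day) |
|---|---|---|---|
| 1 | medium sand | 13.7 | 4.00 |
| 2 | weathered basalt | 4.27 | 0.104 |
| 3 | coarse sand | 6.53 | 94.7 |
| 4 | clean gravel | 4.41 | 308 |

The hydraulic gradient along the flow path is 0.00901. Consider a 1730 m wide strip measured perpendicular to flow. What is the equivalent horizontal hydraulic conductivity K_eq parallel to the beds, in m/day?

70.3

Flow is parallel to layering, so each bed carries its own Darcy discharge and the transmissivities add.
Σ(K_i·b_i) = 4.00×13.7 + 0.104×4.27 + 94.7×6.53 + 308×4.41 = 2032 m²/day.
Total thickness b = 28.91 m, so K_eq = Σ(K_i·b_i)/b = 70.28 m/day.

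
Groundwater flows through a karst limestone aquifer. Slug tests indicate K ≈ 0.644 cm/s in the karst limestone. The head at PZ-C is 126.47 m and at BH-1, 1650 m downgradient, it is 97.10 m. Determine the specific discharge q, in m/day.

9.90

Convert K: 0.644 cm/s × 864 = 556.4 m/day.
Hydraulic gradient i = (126.47 − 97.10) / 1650 = 29.37 / 1650 = 0.01780.
Specific discharge q = K · i = 556.4 × 0.01780 = 9.904 m/day.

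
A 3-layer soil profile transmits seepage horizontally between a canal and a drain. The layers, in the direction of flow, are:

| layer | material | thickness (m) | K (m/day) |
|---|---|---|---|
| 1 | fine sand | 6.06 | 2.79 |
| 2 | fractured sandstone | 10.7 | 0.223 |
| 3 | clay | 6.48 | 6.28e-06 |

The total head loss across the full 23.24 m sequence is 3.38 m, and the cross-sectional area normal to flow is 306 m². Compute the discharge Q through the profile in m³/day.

Flow is perpendicular to layering, so the layers act in series and the equivalent K is the thickness-weighted harmonic mean.
Total thickness L = 6.06 + 10.7 + 6.48 = 23.24 m.
Σ(b_i/K_i) = 6.06/2.79 + 10.7/0.223 + 6.48/6.28e-06 = 1.032e+06 d.
K_eq = L / Σ(b_i/K_i) = 23.24 / 1.032e+06 = 2.252e-05 m/day.
Q = K_eq · A · (Δh/L) = 2.252e-05 × 306 × (3.38/23.24) = 0.001002 m³/day.

0.00100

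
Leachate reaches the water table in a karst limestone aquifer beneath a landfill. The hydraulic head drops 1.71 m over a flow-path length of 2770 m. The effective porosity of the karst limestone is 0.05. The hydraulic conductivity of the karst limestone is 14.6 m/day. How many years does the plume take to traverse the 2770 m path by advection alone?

Hydraulic gradient i = Δh / L = 1.71 / 2770 = 0.0006173.
Darcy flux q = K · i = 14.60 × 0.0006173 = 0.009013 m/day.
Seepage velocity v = q / n_e = 0.009013 / 0.05 = 0.1803 m/day.
Travel time t = L / v = 2770 / 0.1803 = 15367 days = 42.07 years.

42.1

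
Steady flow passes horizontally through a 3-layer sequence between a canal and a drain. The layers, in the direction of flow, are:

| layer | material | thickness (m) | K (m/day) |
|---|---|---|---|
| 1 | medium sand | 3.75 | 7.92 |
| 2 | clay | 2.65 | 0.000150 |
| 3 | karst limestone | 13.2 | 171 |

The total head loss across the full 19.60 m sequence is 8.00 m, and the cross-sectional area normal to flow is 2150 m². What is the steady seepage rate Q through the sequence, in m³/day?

Flow is perpendicular to layering, so the layers act in series and the equivalent K is the thickness-weighted harmonic mean.
Total thickness L = 3.75 + 2.65 + 13.2 = 19.60 m.
Σ(b_i/K_i) = 3.75/7.92 + 2.65/0.000150 + 13.2/171 = 17667 d.
K_eq = L / Σ(b_i/K_i) = 19.60 / 17667 = 0.001109 m/day.
Q = K_eq · A · (Δh/L) = 0.001109 × 2150 × (8.00/19.60) = 0.9736 m³/day.

0.974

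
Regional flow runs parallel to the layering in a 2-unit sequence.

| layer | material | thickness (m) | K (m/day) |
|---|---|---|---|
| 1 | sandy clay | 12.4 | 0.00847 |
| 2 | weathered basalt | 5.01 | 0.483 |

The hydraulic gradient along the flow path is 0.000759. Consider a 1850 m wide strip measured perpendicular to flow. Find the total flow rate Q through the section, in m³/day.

3.55

Flow is parallel to layering, so each bed carries its own Darcy discharge and the transmissivities add.
Σ(K_i·b_i) = 0.00847×12.4 + 0.483×5.01 = 2.525 m²/day.
Hydraulic gradient i = 0.000759.
Q = Σ(K_i·b_i) · W · i = 2.525 × 1850 × 0.0007590 = 3.545 m³/day.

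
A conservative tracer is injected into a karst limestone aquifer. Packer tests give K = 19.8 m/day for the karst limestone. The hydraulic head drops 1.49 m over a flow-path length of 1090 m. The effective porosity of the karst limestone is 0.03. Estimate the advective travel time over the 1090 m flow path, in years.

Hydraulic gradient i = Δh / L = 1.49 / 1090 = 0.001367.
Darcy flux q = K · i = 19.80 × 0.001367 = 0.02707 m/day.
Seepage velocity v = q / n_e = 0.02707 / 0.03 = 0.9022 m/day.
Travel time t = L / v = 1090 / 0.9022 = 1208 days = 3.308 years.

3.31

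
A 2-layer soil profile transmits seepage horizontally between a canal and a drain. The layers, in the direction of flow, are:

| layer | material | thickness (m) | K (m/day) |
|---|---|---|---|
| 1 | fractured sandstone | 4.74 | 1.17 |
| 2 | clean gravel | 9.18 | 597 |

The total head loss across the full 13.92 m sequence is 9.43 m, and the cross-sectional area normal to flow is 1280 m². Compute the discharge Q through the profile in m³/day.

Flow is perpendicular to layering, so the layers act in series and the equivalent K is the thickness-weighted harmonic mean.
Total thickness L = 4.74 + 9.18 = 13.92 m.
Σ(b_i/K_i) = 4.74/1.17 + 9.18/597 = 4.067 d.
K_eq = L / Σ(b_i/K_i) = 13.92 / 4.067 = 3.423 m/day.
Q = K_eq · A · (Δh/L) = 3.423 × 1280 × (9.43/13.92) = 2968 m³/day.

2970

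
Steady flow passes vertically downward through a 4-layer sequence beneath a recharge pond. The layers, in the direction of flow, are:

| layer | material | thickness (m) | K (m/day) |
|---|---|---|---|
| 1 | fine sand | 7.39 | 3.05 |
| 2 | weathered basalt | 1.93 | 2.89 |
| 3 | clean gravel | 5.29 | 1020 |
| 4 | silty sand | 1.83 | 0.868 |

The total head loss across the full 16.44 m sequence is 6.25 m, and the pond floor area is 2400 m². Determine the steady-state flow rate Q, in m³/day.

Flow is perpendicular to layering, so the layers act in series and the equivalent K is the thickness-weighted harmonic mean.
Total thickness L = 7.39 + 1.93 + 5.29 + 1.83 = 16.44 m.
Σ(b_i/K_i) = 7.39/3.05 + 1.93/2.89 + 5.29/1020 + 1.83/0.868 = 5.204 d.
K_eq = L / Σ(b_i/K_i) = 16.44 / 5.204 = 3.159 m/day.
Q = K_eq · A · (Δh/L) = 3.159 × 2400 × (6.25/16.44) = 2882 m³/day.

2880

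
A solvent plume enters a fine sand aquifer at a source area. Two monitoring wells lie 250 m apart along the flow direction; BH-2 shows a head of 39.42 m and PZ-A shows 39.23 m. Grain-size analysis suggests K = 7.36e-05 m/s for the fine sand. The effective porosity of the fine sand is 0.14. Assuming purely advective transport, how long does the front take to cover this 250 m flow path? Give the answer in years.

19.8

Convert K: 7.36e-05 m/s × 86400 = 6.359 m/day.
Hydraulic gradient i = (39.42 − 39.23) / 250 = 0.19 / 250 = 0.0007600.
Darcy flux q = K · i = 6.359 × 0.0007600 = 0.004833 m/day.
Seepage velocity v = q / n_e = 0.004833 / 0.14 = 0.03452 m/day.
Travel time t = L / v = 250 / 0.03452 = 7242 days = 19.83 years.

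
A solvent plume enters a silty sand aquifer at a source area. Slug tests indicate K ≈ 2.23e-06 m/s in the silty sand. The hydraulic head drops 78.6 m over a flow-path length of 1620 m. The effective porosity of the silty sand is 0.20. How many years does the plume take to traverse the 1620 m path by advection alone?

94.9

Convert K: 2.23e-06 m/s × 86400 = 0.1927 m/day.
Hydraulic gradient i = Δh / L = 78.6 / 1620 = 0.04852.
Darcy flux q = K · i = 0.1927 × 0.04852 = 0.009348 m/day.
Seepage velocity v = q / n_e = 0.009348 / 0.20 = 0.04674 m/day.
Travel time t = L / v = 1620 / 0.04674 = 34659 days = 94.89 years.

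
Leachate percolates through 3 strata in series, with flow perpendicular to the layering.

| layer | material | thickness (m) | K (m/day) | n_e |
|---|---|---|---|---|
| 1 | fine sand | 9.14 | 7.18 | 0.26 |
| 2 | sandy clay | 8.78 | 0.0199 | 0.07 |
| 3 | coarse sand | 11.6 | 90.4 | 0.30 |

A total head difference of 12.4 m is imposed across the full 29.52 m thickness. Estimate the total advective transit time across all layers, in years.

With flow normal to the layers, continuity requires the same specific discharge q through every layer.
Σ(b_i/K_i) = 9.14/7.18 + 8.78/0.0199 + 11.6/90.4 = 442.6 d.
q = Δh / Σ(b_i/K_i) = 12.4 / 442.6 = 0.02802 m/day.
In each layer the seepage velocity is v_i = q/n_i, so the layer transit time is t_i = b_i·n_i / q:
  layer 1 (fine sand): t_1 = 9.14 × 0.26 / 0.02802 = 84.82 d
  layer 2 (sandy clay): t_2 = 8.78 × 0.07 / 0.02802 = 21.94 d
  layer 3 (coarse sand): t_3 = 11.6 × 0.30 / 0.02802 = 124.2 d
Total t = Σ t_i = 231.0 days = 0.6324 years.

0.632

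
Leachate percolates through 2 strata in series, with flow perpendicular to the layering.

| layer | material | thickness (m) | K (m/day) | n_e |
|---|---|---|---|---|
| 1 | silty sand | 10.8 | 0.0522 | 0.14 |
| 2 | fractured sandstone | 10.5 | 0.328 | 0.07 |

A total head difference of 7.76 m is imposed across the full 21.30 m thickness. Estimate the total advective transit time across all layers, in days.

With flow normal to the layers, continuity requires the same specific discharge q through every layer.
Σ(b_i/K_i) = 10.8/0.0522 + 10.5/0.328 = 238.9 d.
q = Δh / Σ(b_i/K_i) = 7.76 / 238.9 = 0.03248 m/day.
In each layer the seepage velocity is v_i = q/n_i, so the layer transit time is t_i = b_i·n_i / q:
  layer 1 (silty sand): t_1 = 10.8 × 0.14 / 0.03248 = 46.55 d
  layer 2 (fractured sandstone): t_2 = 10.5 × 0.07 / 0.03248 = 22.63 d
Total t = Σ t_i = 69.18 days.

69.2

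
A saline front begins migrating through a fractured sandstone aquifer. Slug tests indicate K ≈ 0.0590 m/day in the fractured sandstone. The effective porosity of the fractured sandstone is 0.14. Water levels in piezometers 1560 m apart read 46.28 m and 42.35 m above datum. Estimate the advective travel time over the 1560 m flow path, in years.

4020

Hydraulic gradient i = (46.28 − 42.35) / 1560 = 3.93 / 1560 = 0.002519.
Darcy flux q = K · i = 0.05900 × 0.002519 = 0.0001486 m/day.
Seepage velocity v = q / n_e = 0.0001486 / 0.14 = 0.001062 m/day.
Travel time t = L / v = 1560 / 0.001062 = 1.469e+06 days = 4023 years.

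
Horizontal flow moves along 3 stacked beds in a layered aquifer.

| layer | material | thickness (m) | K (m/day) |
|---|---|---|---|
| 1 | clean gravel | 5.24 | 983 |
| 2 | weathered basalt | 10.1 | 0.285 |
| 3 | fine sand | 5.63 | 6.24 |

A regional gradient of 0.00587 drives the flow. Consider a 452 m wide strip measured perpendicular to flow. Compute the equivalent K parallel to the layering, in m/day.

247

Flow is parallel to layering, so each bed carries its own Darcy discharge and the transmissivities add.
Σ(K_i·b_i) = 983×5.24 + 0.285×10.1 + 6.24×5.63 = 5189 m²/day.
Total thickness b = 20.97 m, so K_eq = Σ(K_i·b_i)/b = 247.4 m/day.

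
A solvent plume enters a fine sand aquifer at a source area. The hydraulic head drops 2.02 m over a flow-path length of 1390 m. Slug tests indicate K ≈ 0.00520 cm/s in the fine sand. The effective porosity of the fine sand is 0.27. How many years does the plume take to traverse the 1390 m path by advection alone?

157

Convert K: 0.00520 cm/s × 864 = 4.493 m/day.
Hydraulic gradient i = Δh / L = 2.02 / 1390 = 0.001453.
Darcy flux q = K · i = 4.493 × 0.001453 = 0.006529 m/day.
Seepage velocity v = q / n_e = 0.006529 / 0.27 = 0.02418 m/day.
Travel time t = L / v = 1390 / 0.02418 = 57481 days = 157.4 years.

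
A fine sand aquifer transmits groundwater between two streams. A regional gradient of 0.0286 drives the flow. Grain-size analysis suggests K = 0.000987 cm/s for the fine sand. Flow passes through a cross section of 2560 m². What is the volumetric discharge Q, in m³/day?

62.4

Convert K: 0.000987 cm/s × 864 = 0.8528 m/day.
Hydraulic gradient i = 0.0286.
Darcy's law: Q = K · A · i = 0.8528 × 2560 × 0.02860 = 62.44 m³/day.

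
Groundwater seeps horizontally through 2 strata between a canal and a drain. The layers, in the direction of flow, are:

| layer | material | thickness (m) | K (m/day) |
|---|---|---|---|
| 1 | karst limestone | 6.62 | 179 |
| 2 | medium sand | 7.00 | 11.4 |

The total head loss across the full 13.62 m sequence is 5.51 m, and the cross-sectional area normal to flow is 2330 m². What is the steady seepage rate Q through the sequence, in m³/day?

Flow is perpendicular to layering, so the layers act in series and the equivalent K is the thickness-weighted harmonic mean.
Total thickness L = 6.62 + 7.00 = 13.62 m.
Σ(b_i/K_i) = 6.62/179 + 7.00/11.4 = 0.6510 d.
K_eq = L / Σ(b_i/K_i) = 13.62 / 0.6510 = 20.92 m/day.
Q = K_eq · A · (Δh/L) = 20.92 × 2330 × (5.51/13.62) = 19720 m³/day.

19700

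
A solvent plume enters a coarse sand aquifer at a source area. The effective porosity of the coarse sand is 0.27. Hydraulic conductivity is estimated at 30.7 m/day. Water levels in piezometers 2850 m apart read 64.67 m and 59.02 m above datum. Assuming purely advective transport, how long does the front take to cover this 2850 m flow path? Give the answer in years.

Hydraulic gradient i = (64.67 − 59.02) / 2850 = 5.65 / 2850 = 0.001982.
Darcy flux q = K · i = 30.70 × 0.001982 = 0.06086 m/day.
Seepage velocity v = q / n_e = 0.06086 / 0.27 = 0.2254 m/day.
Travel time t = L / v = 2850 / 0.2254 = 12643 days = 34.62 years.

34.6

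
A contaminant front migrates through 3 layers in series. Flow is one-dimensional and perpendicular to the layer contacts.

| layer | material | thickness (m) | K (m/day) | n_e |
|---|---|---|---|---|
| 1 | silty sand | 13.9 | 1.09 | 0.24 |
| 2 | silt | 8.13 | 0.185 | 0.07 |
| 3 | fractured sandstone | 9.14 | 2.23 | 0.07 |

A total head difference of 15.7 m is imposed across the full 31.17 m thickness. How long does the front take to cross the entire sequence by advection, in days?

With flow normal to the layers, continuity requires the same specific discharge q through every layer.
Σ(b_i/K_i) = 13.9/1.09 + 8.13/0.185 + 9.14/2.23 = 60.80 d.
q = Δh / Σ(b_i/K_i) = 15.7 / 60.80 = 0.2582 m/day.
In each layer the seepage velocity is v_i = q/n_i, so the layer transit time is t_i = b_i·n_i / q:
  layer 1 (silty sand): t_1 = 13.9 × 0.24 / 0.2582 = 12.92 d
  layer 2 (silt): t_2 = 8.13 × 0.07 / 0.2582 = 2.204 d
  layer 3 (fractured sandstone): t_3 = 9.14 × 0.07 / 0.2582 = 2.478 d
Total t = Σ t_i = 17.60 days.

17.6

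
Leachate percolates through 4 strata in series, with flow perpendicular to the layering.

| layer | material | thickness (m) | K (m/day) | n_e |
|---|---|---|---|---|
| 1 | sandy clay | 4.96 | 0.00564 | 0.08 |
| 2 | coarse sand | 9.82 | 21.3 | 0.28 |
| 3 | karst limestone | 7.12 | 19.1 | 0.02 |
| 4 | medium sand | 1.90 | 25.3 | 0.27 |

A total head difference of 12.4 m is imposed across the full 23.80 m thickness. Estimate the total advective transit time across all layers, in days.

With flow normal to the layers, continuity requires the same specific discharge q through every layer.
Σ(b_i/K_i) = 4.96/0.00564 + 9.82/21.3 + 7.12/19.1 + 1.90/25.3 = 880.3 d.
q = Δh / Σ(b_i/K_i) = 12.4 / 880.3 = 0.01409 m/day.
In each layer the seepage velocity is v_i = q/n_i, so the layer transit time is t_i = b_i·n_i / q:
  layer 1 (sandy clay): t_1 = 4.96 × 0.08 / 0.01409 = 28.17 d
  layer 2 (coarse sand): t_2 = 9.82 × 0.28 / 0.01409 = 195.2 d
  layer 3 (karst limestone): t_3 = 7.12 × 0.02 / 0.01409 = 10.11 d
  layer 4 (medium sand): t_4 = 1.90 × 0.27 / 0.01409 = 36.42 d
Total t = Σ t_i = 269.9 days.

270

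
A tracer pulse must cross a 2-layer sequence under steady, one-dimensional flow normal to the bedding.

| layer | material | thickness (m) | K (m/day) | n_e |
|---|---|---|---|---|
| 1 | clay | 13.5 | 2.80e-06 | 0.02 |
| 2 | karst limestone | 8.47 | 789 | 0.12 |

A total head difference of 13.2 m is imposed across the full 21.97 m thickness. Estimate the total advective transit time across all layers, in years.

With flow normal to the layers, continuity requires the same specific discharge q through every layer.
Σ(b_i/K_i) = 13.5/2.80e-06 + 8.47/789 = 4.821e+06 d.
q = Δh / Σ(b_i/K_i) = 13.2 / 4.821e+06 = 2.738e-06 m/day.
In each layer the seepage velocity is v_i = q/n_i, so the layer transit time is t_i = b_i·n_i / q:
  layer 1 (clay): t_1 = 13.5 × 0.02 / 2.738e-06 = 98620 d
  layer 2 (karst limestone): t_2 = 8.47 × 0.12 / 2.738e-06 = 3.713e+05 d
Total t = Σ t_i = 4.699e+05 days = 1286 years.

1290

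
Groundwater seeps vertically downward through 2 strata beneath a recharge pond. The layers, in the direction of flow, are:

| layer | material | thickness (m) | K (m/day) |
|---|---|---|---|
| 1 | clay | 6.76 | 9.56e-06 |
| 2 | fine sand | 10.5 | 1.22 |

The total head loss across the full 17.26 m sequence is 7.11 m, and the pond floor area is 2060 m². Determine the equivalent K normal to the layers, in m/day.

2.44e-05

Flow is perpendicular to layering, so the layers act in series and the equivalent K is the thickness-weighted harmonic mean.
Total thickness L = 6.76 + 10.5 = 17.26 m.
Σ(b_i/K_i) = 6.76/9.56e-06 + 10.5/1.22 = 7.071e+05 d.
K_eq = L / Σ(b_i/K_i) = 17.26 / 7.071e+05 = 2.441e-05 m/day.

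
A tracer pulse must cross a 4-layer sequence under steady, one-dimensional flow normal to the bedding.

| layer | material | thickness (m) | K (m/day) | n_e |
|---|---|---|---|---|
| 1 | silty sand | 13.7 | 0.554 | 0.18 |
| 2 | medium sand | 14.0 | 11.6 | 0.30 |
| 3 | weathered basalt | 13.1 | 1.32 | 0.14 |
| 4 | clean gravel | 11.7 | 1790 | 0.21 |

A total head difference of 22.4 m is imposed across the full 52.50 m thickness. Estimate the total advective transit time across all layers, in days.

With flow normal to the layers, continuity requires the same specific discharge q through every layer.
Σ(b_i/K_i) = 13.7/0.554 + 14.0/11.6 + 13.1/1.32 + 11.7/1790 = 35.87 d.
q = Δh / Σ(b_i/K_i) = 22.4 / 35.87 = 0.6245 m/day.
In each layer the seepage velocity is v_i = q/n_i, so the layer transit time is t_i = b_i·n_i / q:
  layer 1 (silty sand): t_1 = 13.7 × 0.18 / 0.6245 = 3.949 d
  layer 2 (medium sand): t_2 = 14.0 × 0.30 / 0.6245 = 6.725 d
  layer 3 (weathered basalt): t_3 = 13.1 × 0.14 / 0.6245 = 2.937 d
  layer 4 (clean gravel): t_4 = 11.7 × 0.21 / 0.6245 = 3.934 d
Total t = Σ t_i = 17.54 days.

17.5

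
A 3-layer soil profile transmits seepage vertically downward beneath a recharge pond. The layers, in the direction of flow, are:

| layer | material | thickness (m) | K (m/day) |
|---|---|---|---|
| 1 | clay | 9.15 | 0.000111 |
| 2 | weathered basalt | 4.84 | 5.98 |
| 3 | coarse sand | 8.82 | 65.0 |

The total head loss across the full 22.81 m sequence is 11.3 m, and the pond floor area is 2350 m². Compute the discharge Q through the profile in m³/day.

0.322

Flow is perpendicular to layering, so the layers act in series and the equivalent K is the thickness-weighted harmonic mean.
Total thickness L = 9.15 + 4.84 + 8.82 = 22.81 m.
Σ(b_i/K_i) = 9.15/0.000111 + 4.84/5.98 + 8.82/65.0 = 82433 d.
K_eq = L / Σ(b_i/K_i) = 22.81 / 82433 = 0.0002767 m/day.
Q = K_eq · A · (Δh/L) = 0.0002767 × 2350 × (11.3/22.81) = 0.3221 m³/day.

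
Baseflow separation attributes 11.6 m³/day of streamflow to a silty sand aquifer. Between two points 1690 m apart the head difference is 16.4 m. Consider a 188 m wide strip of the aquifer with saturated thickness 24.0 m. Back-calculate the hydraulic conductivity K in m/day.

Cross-sectional area A = 188 × 24.0 = 4512 m².
Hydraulic gradient i = Δh / L = 16.4 / 1690 = 0.009704.
From Q = K·A·i, K = Q / (A·i) = 11.6 / (4512 × 0.009704) = 0.2649 m/day.

0.265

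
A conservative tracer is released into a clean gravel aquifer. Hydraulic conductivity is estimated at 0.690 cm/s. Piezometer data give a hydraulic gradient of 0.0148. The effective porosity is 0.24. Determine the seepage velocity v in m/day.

Convert K: 0.690 cm/s × 864 = 596.2 m/day.
Hydraulic gradient i = 0.0148.
Darcy flux q = K · i = 596.2 × 0.01480 = 8.823 m/day.
Seepage velocity v = q / n_e = 8.823 / 0.24 = 36.76 m/day.

36.8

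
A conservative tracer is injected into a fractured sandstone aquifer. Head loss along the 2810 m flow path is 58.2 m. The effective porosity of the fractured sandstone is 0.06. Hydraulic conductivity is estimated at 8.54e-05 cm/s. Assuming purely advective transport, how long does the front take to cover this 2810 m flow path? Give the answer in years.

Convert K: 8.54e-05 cm/s × 864 = 0.07379 m/day.
Hydraulic gradient i = Δh / L = 58.2 / 2810 = 0.02071.
Darcy flux q = K · i = 0.07379 × 0.02071 = 0.001528 m/day.
Seepage velocity v = q / n_e = 0.001528 / 0.06 = 0.02547 m/day.
Travel time t = L / v = 2810 / 0.02547 = 1.103e+05 days = 302.1 years.

302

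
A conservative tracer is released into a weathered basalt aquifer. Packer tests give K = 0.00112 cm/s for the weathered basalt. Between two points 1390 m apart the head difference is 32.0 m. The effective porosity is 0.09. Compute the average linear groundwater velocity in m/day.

Convert K: 0.00112 cm/s × 864 = 0.9677 m/day.
Hydraulic gradient i = Δh / L = 32.0 / 1390 = 0.02302.
Darcy flux q = K · i = 0.9677 × 0.02302 = 0.02228 m/day.
Seepage velocity v = q / n_e = 0.02228 / 0.09 = 0.2475 m/day.

0.248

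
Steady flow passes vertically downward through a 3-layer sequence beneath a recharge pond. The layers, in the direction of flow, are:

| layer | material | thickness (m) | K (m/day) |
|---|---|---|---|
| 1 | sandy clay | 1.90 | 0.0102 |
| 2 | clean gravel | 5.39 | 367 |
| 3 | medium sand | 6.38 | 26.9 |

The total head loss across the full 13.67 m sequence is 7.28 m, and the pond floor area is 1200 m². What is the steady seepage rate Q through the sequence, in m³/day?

Flow is perpendicular to layering, so the layers act in series and the equivalent K is the thickness-weighted harmonic mean.
Total thickness L = 1.90 + 5.39 + 6.38 = 13.67 m.
Σ(b_i/K_i) = 1.90/0.0102 + 5.39/367 + 6.38/26.9 = 186.5 d.
K_eq = L / Σ(b_i/K_i) = 13.67 / 186.5 = 0.07329 m/day.
Q = K_eq · A · (Δh/L) = 0.07329 × 1200 × (7.28/13.67) = 46.84 m³/day.

46.8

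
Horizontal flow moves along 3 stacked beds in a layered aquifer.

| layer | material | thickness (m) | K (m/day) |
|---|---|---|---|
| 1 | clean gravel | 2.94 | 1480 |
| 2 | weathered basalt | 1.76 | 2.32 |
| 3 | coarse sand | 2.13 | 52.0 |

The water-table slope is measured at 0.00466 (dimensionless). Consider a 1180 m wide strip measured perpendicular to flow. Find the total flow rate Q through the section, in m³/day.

24600

Flow is parallel to layering, so each bed carries its own Darcy discharge and the transmissivities add.
Σ(K_i·b_i) = 1480×2.94 + 2.32×1.76 + 52.0×2.13 = 4466 m²/day.
Hydraulic gradient i = 0.00466.
Q = Σ(K_i·b_i) · W · i = 4466 × 1180 × 0.004660 = 24558 m³/day.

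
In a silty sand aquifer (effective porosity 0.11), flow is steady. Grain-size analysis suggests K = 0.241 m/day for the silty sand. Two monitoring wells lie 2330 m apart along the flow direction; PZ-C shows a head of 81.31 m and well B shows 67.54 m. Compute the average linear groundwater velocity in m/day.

0.0129

Hydraulic gradient i = (81.31 − 67.54) / 2330 = 13.77 / 2330 = 0.005910.
Darcy flux q = K · i = 0.2410 × 0.005910 = 0.001424 m/day.
Seepage velocity v = q / n_e = 0.001424 / 0.11 = 0.01295 m/day.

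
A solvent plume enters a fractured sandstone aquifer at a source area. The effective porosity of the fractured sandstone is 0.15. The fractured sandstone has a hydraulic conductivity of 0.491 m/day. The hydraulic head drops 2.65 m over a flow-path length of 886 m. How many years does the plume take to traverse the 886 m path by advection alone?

248

Hydraulic gradient i = Δh / L = 2.65 / 886 = 0.002991.
Darcy flux q = K · i = 0.4910 × 0.002991 = 0.001469 m/day.
Seepage velocity v = q / n_e = 0.001469 / 0.15 = 0.009790 m/day.
Travel time t = L / v = 886 / 0.009790 = 90496 days = 247.8 years.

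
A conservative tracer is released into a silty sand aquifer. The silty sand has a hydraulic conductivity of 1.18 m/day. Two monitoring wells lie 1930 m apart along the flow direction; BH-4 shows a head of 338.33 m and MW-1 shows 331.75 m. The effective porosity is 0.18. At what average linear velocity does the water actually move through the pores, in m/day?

Hydraulic gradient i = (338.33 − 331.75) / 1930 = 6.58 / 1930 = 0.003409.
Darcy flux q = K · i = 1.180 × 0.003409 = 0.004023 m/day.
Seepage velocity v = q / n_e = 0.004023 / 0.18 = 0.02235 m/day.

0.0224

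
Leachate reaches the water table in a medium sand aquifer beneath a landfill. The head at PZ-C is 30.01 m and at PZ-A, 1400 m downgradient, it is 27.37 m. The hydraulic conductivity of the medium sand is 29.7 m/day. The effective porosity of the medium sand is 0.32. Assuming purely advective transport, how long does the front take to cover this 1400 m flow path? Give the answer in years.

Hydraulic gradient i = (30.01 − 27.37) / 1400 = 2.64 / 1400 = 0.001886.
Darcy flux q = K · i = 29.70 × 0.001886 = 0.05601 m/day.
Seepage velocity v = q / n_e = 0.05601 / 0.32 = 0.1750 m/day.
Travel time t = L / v = 1400 / 0.1750 = 7999 days = 21.90 years.

21.9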